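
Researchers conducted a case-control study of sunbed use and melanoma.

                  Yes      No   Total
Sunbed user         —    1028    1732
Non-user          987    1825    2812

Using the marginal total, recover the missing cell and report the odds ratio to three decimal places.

The missing cell is in the exposed row: 1732 − 1028 = 704.
So a = 704, b = 1028, c = 987, d = 1825.
OR = (a·d)/(b·c) = (704 × 1825) / (1028 × 987) = 1284800 / 1014636 = 1.26627

1.266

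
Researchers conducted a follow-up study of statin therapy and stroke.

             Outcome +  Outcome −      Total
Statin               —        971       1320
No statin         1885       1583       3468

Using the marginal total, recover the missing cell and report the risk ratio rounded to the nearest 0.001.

The missing cell is in the exposed row: 1320 − 971 = 349.
So a = 349, b = 971, c = 1885, d = 1583.
RR = [a/(a+b)] / [c/(c+d)] = (349/1320) / (1885/3468) = 0.26439/0.54354 = 0.48643

0.486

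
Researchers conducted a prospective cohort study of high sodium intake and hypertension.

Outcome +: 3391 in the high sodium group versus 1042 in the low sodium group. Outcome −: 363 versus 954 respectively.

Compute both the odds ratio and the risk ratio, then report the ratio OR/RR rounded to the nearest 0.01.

From the description: a = 3391, b = 363, c = 1042, d = 954.
OR = (3391·954)/(363·1042) = 3235014/378246 = 8.55267
Risk in exposed = 3391/3754 = 0.90330; risk in unexposed = 1042/1996 = 0.52204; RR = 1.73032
OR/RR = 8.55267 / 1.73032 = 4.94283
The outcome is not rare, so the OR lies further from 1 than the RR.

4.94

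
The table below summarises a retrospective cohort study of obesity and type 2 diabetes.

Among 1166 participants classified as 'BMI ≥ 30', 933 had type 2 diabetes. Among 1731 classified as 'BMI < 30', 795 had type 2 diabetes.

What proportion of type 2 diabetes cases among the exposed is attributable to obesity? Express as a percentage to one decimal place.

42.6

From the description: a = 933, b = 233, c = 795, d = 936.
Risk in exposed = 933/1166 = 0.80017; risk in unexposed = 795/1731 = 0.45927.
RR = 0.80017/0.45927 = 1.74226
AR% = (RR − 1)/RR × 100 = (1.74226 − 1)/1.74226 × 100 = 42.6033%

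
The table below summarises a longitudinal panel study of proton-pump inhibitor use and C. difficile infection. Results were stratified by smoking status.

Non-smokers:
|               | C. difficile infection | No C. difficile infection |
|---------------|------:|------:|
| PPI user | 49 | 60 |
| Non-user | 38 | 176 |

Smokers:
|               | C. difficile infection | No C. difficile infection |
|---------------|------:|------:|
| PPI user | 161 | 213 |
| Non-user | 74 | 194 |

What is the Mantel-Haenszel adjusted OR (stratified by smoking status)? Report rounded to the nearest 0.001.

2.384

OR_MH = Σ(aᵢdᵢ/nᵢ) / Σ(bᵢcᵢ/nᵢ), where nᵢ is the stratum total.
Stratum 1 (Non-smokers): n = 323; a·d/n = 49·176/323 = 26.6997; b·c/n = 60·38/323 = 7.0588
Stratum 2 (Smokers): n = 642; a·d/n = 161·194/642 = 48.6511; b·c/n = 213·74/642 = 24.5514
OR_MH = (26.6997 + 48.6511) / (7.0588 + 24.5514) = 75.3508 / 31.6102 = 2.38375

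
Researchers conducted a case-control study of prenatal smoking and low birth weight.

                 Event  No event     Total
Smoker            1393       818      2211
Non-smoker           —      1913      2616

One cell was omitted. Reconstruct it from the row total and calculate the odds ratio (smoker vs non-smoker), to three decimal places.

The missing cell is in the unexposed row: 2616 − 1913 = 703.
So a = 1393, b = 818, c = 703, d = 1913.
OR = (a·d)/(b·c) = (1393 × 1913) / (818 × 703) = 2664809 / 575054 = 4.63402

4.634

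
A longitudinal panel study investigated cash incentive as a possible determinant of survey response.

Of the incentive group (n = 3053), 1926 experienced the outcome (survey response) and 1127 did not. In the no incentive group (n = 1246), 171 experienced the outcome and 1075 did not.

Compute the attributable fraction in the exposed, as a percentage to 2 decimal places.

78.25

From the description: a = 1926, b = 1127, c = 171, d = 1075.
Risk in exposed = 1926/3053 = 0.63085; risk in unexposed = 171/1246 = 0.13724.
RR = 0.63085/0.13724 = 4.59676
AR% = (RR − 1)/RR × 100 = (4.59676 − 1)/4.59676 × 100 = 78.2455%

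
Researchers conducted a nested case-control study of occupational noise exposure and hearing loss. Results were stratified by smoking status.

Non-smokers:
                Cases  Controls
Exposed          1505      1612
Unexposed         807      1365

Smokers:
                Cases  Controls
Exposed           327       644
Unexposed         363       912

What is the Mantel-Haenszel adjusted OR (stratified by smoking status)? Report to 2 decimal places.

1.49

OR_MH = Σ(aᵢdᵢ/nᵢ) / Σ(bᵢcᵢ/nᵢ), where nᵢ is the stratum total.
Stratum 1 (Non-smokers): n = 5289; a·d/n = 1505·1365/5289 = 388.4146; b·c/n = 1612·807/5289 = 245.9603
Stratum 2 (Smokers): n = 2246; a·d/n = 327·912/2246 = 132.7801; b·c/n = 644·363/2246 = 104.0837
OR_MH = (388.4146 + 132.7801) / (245.9603 + 104.0837) = 521.1947 / 350.0440 = 1.48894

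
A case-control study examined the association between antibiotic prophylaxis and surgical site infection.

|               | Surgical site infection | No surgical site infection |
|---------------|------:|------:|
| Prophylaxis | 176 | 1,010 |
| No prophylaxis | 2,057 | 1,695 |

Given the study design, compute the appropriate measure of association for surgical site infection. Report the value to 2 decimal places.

0.14

Cells: a = 176, b = 1010, c = 2057, d = 1695.
This is a case-control study: participants were sampled on outcome status, so risks in the source population cannot be estimated directly — relative risk is not valid here. The odds ratio is the appropriate measure.
OR = (a·d)/(b·c) = (176 × 1695) / (1010 × 2057) = 298320 / 2077570 = 0.14359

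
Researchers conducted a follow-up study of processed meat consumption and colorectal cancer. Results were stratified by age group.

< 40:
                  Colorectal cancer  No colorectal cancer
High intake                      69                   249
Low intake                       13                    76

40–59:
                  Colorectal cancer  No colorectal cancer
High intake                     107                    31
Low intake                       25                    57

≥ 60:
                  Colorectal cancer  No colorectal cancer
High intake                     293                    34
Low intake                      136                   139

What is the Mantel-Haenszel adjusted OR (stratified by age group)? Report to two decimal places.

5.65

OR_MH = Σ(aᵢdᵢ/nᵢ) / Σ(bᵢcᵢ/nᵢ), where nᵢ is the stratum total.
Stratum 1 (< 40): n = 407; a·d/n = 69·76/407 = 12.8845; b·c/n = 249·13/407 = 7.9533
Stratum 2 (40–59): n = 220; a·d/n = 107·57/220 = 27.7227; b·c/n = 31·25/220 = 3.5227
Stratum 3 (≥ 60): n = 602; a·d/n = 293·139/602 = 67.6528; b·c/n = 34·136/602 = 7.6811
OR_MH = (12.8845 + 27.7227 + 67.6528) / (7.9533 + 3.5227 + 7.6811) = 108.2601 / 19.1571 = 5.65117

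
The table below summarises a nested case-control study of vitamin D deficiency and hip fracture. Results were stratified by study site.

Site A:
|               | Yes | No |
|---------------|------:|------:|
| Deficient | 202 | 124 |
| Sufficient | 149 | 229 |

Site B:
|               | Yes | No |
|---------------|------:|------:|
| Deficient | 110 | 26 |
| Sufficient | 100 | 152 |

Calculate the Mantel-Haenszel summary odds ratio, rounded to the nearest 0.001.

3.302

OR_MH = Σ(aᵢdᵢ/nᵢ) / Σ(bᵢcᵢ/nᵢ), where nᵢ is the stratum total.
Stratum 1 (Site A): n = 704; a·d/n = 202·229/704 = 65.7074; b·c/n = 124·149/704 = 26.2443
Stratum 2 (Site B): n = 388; a·d/n = 110·152/388 = 43.0928; b·c/n = 26·100/388 = 6.7010
OR_MH = (65.7074 + 43.0928) / (26.2443 + 6.7010) = 108.8002 / 32.9453 = 3.30244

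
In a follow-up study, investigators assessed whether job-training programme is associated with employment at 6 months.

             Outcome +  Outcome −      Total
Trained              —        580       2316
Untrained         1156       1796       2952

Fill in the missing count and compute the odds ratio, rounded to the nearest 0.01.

The missing cell is in the exposed row: 2316 − 580 = 1736.
So a = 1736, b = 580, c = 1156, d = 1796.
OR = (a·d)/(b·c) = (1736 × 1796) / (580 × 1156) = 3117856 / 670480 = 4.65018

4.65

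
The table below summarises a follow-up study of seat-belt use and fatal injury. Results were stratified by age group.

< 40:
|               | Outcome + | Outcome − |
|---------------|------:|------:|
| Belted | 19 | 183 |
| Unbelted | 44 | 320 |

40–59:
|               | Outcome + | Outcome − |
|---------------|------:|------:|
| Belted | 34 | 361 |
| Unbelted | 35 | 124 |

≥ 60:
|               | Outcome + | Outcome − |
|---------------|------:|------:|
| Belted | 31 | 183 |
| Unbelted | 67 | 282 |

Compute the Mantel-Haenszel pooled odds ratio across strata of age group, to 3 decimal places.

OR_MH = Σ(aᵢdᵢ/nᵢ) / Σ(bᵢcᵢ/nᵢ), where nᵢ is the stratum total.
Stratum 1 (< 40): n = 566; a·d/n = 19·320/566 = 10.7420; b·c/n = 183·44/566 = 14.2261
Stratum 2 (40–59): n = 554; a·d/n = 34·124/554 = 7.6101; b·c/n = 361·35/554 = 22.8069
Stratum 3 (≥ 60): n = 563; a·d/n = 31·282/563 = 15.5275; b·c/n = 183·67/563 = 21.7780
OR_MH = (10.7420 + 7.6101 + 15.5275) / (14.2261 + 22.8069 + 21.7780) = 33.8797 / 58.8110 = 0.57608

0.576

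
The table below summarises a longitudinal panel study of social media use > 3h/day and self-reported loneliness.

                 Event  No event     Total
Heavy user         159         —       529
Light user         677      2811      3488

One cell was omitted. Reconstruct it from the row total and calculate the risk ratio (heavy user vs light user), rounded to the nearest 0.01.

1.55

The missing cell is in the exposed row: 529 − 159 = 370.
So a = 159, b = 370, c = 677, d = 2811.
RR = [a/(a+b)] / [c/(c+d)] = (159/529) / (677/3488) = 0.30057/0.19409 = 1.54856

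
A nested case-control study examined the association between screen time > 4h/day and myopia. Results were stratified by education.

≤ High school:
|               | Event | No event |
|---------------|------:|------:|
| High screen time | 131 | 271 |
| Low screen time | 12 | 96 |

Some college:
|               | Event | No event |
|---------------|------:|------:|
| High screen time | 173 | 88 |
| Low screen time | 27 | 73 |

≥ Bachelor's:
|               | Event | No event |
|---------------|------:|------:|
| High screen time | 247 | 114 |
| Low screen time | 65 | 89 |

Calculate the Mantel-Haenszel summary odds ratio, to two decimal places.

OR_MH = Σ(aᵢdᵢ/nᵢ) / Σ(bᵢcᵢ/nᵢ), where nᵢ is the stratum total.
Stratum 1 (≤ High school): n = 510; a·d/n = 131·96/510 = 24.6588; b·c/n = 271·12/510 = 6.3765
Stratum 2 (Some college): n = 361; a·d/n = 173·73/361 = 34.9834; b·c/n = 88·27/361 = 6.5817
Stratum 3 (≥ Bachelor's): n = 515; a·d/n = 247·89/515 = 42.6854; b·c/n = 114·65/515 = 14.3883
OR_MH = (24.6588 + 34.9834 + 42.6854) / (6.3765 + 6.5817 + 14.3883) = 102.3276 / 27.3465 = 3.74189

3.74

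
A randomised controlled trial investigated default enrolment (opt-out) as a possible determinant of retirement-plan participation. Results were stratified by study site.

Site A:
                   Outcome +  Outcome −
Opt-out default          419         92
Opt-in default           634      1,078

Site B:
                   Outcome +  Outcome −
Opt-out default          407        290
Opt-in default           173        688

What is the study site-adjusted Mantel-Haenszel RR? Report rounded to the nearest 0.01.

2.45

RR_MH = Σ(aᵢ·n₀ᵢ/nᵢ) / Σ(cᵢ·n₁ᵢ/nᵢ), with n₁ᵢ = aᵢ+bᵢ (exposed), n₀ᵢ = cᵢ+dᵢ (unexposed), nᵢ = n₁ᵢ+n₀ᵢ.
Stratum 1 (Site A): n₁ = 511, n₀ = 1712, n = 2223; a·n₀/n = 419·1712/2223 = 322.6847; c·n₁/n = 634·511/2223 = 145.7373
Stratum 2 (Site B): n₁ = 697, n₀ = 861, n = 1558; a·n₀/n = 407·861/1558 = 224.9211; c·n₁/n = 173·697/1558 = 77.3947
RR_MH = (322.6847 + 224.9211) / (145.7373 + 77.3947) = 547.6057 / 223.1320 = 2.45418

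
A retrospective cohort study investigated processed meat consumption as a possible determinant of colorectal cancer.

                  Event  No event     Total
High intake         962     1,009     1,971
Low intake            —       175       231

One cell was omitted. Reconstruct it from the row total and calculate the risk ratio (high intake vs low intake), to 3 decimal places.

2.013

The missing cell is in the unexposed row: 231 − 175 = 56.
So a = 962, b = 1009, c = 56, d = 175.
RR = [a/(a+b)] / [c/(c+d)] = (962/1971) / (56/231) = 0.48808/0.24242 = 2.01332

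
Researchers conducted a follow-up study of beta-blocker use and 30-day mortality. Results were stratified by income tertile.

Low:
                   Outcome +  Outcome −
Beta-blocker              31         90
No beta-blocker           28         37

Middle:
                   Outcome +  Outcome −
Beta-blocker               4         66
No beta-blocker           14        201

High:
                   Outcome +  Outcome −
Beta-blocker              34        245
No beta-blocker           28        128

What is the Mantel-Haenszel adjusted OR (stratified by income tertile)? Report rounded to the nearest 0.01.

OR_MH = Σ(aᵢdᵢ/nᵢ) / Σ(bᵢcᵢ/nᵢ), where nᵢ is the stratum total.
Stratum 1 (Low): n = 186; a·d/n = 31·37/186 = 6.1667; b·c/n = 90·28/186 = 13.5484
Stratum 2 (Middle): n = 285; a·d/n = 4·201/285 = 2.8211; b·c/n = 66·14/285 = 3.2421
Stratum 3 (High): n = 435; a·d/n = 34·128/435 = 10.0046; b·c/n = 245·28/435 = 15.7701
OR_MH = (6.1667 + 2.8211 + 10.0046) / (13.5484 + 3.2421 + 15.7701) = 18.9923 / 32.5606 = 0.58329

0.58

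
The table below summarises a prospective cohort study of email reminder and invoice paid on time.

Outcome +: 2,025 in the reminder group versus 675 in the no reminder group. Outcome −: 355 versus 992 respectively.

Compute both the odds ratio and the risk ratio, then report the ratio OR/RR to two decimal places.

3.99

From the description: a = 2025, b = 355, c = 675, d = 992.
OR = (2025·992)/(355·675) = 2008800/239625 = 8.38310
Risk in exposed = 2025/2380 = 0.85084; risk in unexposed = 675/1667 = 0.40492; RR = 2.10126
OR/RR = 8.38310 / 2.10126 = 3.98956
The outcome is not rare, so the OR lies further from 1 than the RR.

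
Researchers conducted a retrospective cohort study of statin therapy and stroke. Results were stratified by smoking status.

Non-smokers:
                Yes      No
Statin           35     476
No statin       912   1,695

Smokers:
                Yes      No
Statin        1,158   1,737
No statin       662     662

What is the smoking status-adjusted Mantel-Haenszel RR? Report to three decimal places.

0.650

RR_MH = Σ(aᵢ·n₀ᵢ/nᵢ) / Σ(cᵢ·n₁ᵢ/nᵢ), with n₁ᵢ = aᵢ+bᵢ (exposed), n₀ᵢ = cᵢ+dᵢ (unexposed), nᵢ = n₁ᵢ+n₀ᵢ.
Stratum 1 (Non-smokers): n₁ = 511, n₀ = 2607, n = 3118; a·n₀/n = 35·2607/3118 = 29.2640; c·n₁/n = 912·511/3118 = 149.4650
Stratum 2 (Smokers): n₁ = 2895, n₀ = 1324, n = 4219; a·n₀/n = 1158·1324/4219 = 363.4018; c·n₁/n = 662·2895/4219 = 454.2522
RR_MH = (29.2640 + 363.4018) / (149.4650 + 454.2522) = 392.6657 / 603.7172 = 0.65041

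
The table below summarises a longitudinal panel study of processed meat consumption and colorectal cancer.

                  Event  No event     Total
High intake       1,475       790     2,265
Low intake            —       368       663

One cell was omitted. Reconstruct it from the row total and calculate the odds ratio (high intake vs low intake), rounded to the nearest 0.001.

The missing cell is in the unexposed row: 663 − 368 = 295.
So a = 1475, b = 790, c = 295, d = 368.
OR = (a·d)/(b·c) = (1475 × 368) / (790 × 295) = 542800 / 233050 = 2.32911

2.329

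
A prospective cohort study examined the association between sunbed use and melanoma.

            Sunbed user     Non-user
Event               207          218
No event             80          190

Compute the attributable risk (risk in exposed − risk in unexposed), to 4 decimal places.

0.1869

Reading the table with exposure as columns: a = 207 (Sunbed user, case), b = 80 (Sunbed user, non-case), c = 218 (Non-user, case), d = 190.
Risk in exposed = 207/287 = 0.721254; risk in unexposed = 218/408 = 0.534314.
Risk difference = 0.721254 − 0.534314 = 0.186941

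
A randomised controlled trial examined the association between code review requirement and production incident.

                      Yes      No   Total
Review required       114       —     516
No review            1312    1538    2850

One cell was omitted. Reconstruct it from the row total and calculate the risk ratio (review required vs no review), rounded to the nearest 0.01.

The missing cell is in the exposed row: 516 − 114 = 402.
So a = 114, b = 402, c = 1312, d = 1538.
RR = [a/(a+b)] / [c/(c+d)] = (114/516) / (1312/2850) = 0.22093/0.46035 = 0.47992

0.48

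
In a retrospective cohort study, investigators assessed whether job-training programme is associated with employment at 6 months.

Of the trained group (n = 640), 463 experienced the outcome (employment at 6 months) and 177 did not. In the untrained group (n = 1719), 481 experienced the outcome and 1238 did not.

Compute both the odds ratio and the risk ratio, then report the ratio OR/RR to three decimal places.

From the description: a = 463, b = 177, c = 481, d = 1238.
OR = (463·1238)/(177·481) = 573194/85137 = 6.73261
Risk in exposed = 463/640 = 0.72344; risk in unexposed = 481/1719 = 0.27981; RR = 2.58542
OR/RR = 6.73261 / 2.58542 = 2.60406
The outcome is not rare, so the OR lies further from 1 than the RR.

2.604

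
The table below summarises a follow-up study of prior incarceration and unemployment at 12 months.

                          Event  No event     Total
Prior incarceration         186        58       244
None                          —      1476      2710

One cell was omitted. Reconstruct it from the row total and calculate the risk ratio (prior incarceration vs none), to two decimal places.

1.67

The missing cell is in the unexposed row: 2710 − 1476 = 1234.
So a = 186, b = 58, c = 1234, d = 1476.
RR = [a/(a+b)] / [c/(c+d)] = (186/244) / (1234/2710) = 0.76230/0.45535 = 1.67408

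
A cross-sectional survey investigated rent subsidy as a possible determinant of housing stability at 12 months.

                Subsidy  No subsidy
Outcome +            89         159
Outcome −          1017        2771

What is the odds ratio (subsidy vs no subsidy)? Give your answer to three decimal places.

Reading the table with exposure as columns: a = 89 (Subsidy, case), b = 1017 (Subsidy, non-case), c = 159 (No subsidy, case), d = 2771.
OR = (a·d)/(b·c) = (89 × 2771) / (1017 × 159) = 246619 / 161703 = 1.52514
The odds of housing stability at 12 months are about 1.53 times as high in the subsidy group.

1.525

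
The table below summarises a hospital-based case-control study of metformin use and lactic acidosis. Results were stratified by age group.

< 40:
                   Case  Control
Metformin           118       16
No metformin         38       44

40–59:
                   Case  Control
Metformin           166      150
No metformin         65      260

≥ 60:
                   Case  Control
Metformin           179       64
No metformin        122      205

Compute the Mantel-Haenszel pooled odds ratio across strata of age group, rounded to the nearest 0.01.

4.91

OR_MH = Σ(aᵢdᵢ/nᵢ) / Σ(bᵢcᵢ/nᵢ), where nᵢ is the stratum total.
Stratum 1 (< 40): n = 216; a·d/n = 118·44/216 = 24.0370; b·c/n = 16·38/216 = 2.8148
Stratum 2 (40–59): n = 641; a·d/n = 166·260/641 = 67.3323; b·c/n = 150·65/641 = 15.2106
Stratum 3 (≥ 60): n = 570; a·d/n = 179·205/570 = 64.3772; b·c/n = 64·122/570 = 13.6982
OR_MH = (24.0370 + 67.3323 + 64.3772) / (2.8148 + 15.2106 + 13.6982) = 155.7465 / 31.7237 = 4.90947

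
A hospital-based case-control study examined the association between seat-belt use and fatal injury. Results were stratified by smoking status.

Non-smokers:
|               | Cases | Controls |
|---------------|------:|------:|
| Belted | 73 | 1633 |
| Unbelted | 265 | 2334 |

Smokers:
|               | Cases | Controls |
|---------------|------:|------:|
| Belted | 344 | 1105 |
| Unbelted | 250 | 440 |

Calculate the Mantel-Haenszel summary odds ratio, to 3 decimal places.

0.480

OR_MH = Σ(aᵢdᵢ/nᵢ) / Σ(bᵢcᵢ/nᵢ), where nᵢ is the stratum total.
Stratum 1 (Non-smokers): n = 4305; a·d/n = 73·2334/4305 = 39.5777; b·c/n = 1633·265/4305 = 100.5215
Stratum 2 (Smokers): n = 2139; a·d/n = 344·440/2139 = 70.7620; b·c/n = 1105·250/2139 = 129.1491
OR_MH = (39.5777 + 70.7620) / (100.5215 + 129.1491) = 110.3397 / 229.6706 = 0.48043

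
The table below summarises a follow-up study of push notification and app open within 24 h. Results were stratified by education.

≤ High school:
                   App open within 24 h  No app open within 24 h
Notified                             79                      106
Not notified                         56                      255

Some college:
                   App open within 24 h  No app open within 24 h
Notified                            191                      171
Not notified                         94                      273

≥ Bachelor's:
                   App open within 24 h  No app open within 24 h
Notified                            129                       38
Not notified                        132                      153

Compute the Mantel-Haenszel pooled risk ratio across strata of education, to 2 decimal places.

1.95

RR_MH = Σ(aᵢ·n₀ᵢ/nᵢ) / Σ(cᵢ·n₁ᵢ/nᵢ), with n₁ᵢ = aᵢ+bᵢ (exposed), n₀ᵢ = cᵢ+dᵢ (unexposed), nᵢ = n₁ᵢ+n₀ᵢ.
Stratum 1 (≤ High school): n₁ = 185, n₀ = 311, n = 496; a·n₀/n = 79·311/496 = 49.5343; c·n₁/n = 56·185/496 = 20.8871
Stratum 2 (Some college): n₁ = 362, n₀ = 367, n = 729; a·n₀/n = 191·367/729 = 96.1550; c·n₁/n = 94·362/729 = 46.6776
Stratum 3 (≥ Bachelor's): n₁ = 167, n₀ = 285, n = 452; a·n₀/n = 129·285/452 = 81.3385; c·n₁/n = 132·167/452 = 48.7699
RR_MH = (49.5343 + 96.1550 + 81.3385) / (20.8871 + 46.6776 + 48.7699) = 227.0278 / 116.3346 = 1.95151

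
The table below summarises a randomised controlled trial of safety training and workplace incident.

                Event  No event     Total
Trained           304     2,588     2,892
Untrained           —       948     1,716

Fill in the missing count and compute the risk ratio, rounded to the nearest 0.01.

The missing cell is in the unexposed row: 1716 − 948 = 768.
So a = 304, b = 2588, c = 768, d = 948.
RR = [a/(a+b)] / [c/(c+d)] = (304/2892) / (768/1716) = 0.10512/0.44755 = 0.23487

0.23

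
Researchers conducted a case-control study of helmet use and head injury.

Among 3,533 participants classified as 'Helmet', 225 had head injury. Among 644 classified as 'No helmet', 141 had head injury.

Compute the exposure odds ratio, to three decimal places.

From the description: a = 225, b = 3308, c = 141, d = 503.
OR = (a·d)/(b·c) = (225 × 503) / (3308 × 141) = 113175 / 466428 = 0.24264
Exposure is associated with lower odds of head injury (OR = 0.24 < 1).

0.243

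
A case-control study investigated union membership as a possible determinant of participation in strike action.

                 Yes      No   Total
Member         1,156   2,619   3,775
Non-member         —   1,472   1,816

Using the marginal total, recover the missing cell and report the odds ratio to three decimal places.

The missing cell is in the unexposed row: 1816 − 1472 = 344.
So a = 1156, b = 2619, c = 344, d = 1472.
OR = (a·d)/(b·c) = (1156 × 1472) / (2619 × 344) = 1701632 / 900936 = 1.88874

1.889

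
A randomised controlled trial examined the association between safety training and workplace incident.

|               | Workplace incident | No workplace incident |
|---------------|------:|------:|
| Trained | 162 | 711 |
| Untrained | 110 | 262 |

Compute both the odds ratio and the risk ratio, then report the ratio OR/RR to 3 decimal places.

0.865

Cells: a = 162, b = 711, c = 110, d = 262.
OR = (162·262)/(711·110) = 42444/78210 = 0.54269
Risk in exposed = 162/873 = 0.18557; risk in unexposed = 110/372 = 0.29570; RR = 0.62755
OR/RR = 0.54269 / 0.62755 = 0.86477
The outcome is not rare, so the OR lies further from 1 than the RR.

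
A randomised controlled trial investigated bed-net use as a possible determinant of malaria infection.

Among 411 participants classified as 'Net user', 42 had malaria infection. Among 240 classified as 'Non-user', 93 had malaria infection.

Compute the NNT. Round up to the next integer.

4

Risk in treated group = 42/411 = 0.10219; risk in control = 93/240 = 0.38750.
Absolute risk reduction = 0.38750 − 0.10219 = 0.28531
NNT = 1 / ARR = 1 / 0.28531 = 3.505 → round up → 4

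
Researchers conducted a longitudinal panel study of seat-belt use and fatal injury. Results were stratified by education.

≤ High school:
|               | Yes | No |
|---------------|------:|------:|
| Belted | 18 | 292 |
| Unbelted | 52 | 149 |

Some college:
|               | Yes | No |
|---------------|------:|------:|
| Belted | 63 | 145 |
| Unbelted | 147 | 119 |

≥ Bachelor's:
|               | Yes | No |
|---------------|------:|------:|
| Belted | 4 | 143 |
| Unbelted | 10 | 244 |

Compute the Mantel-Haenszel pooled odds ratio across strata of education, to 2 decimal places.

OR_MH = Σ(aᵢdᵢ/nᵢ) / Σ(bᵢcᵢ/nᵢ), where nᵢ is the stratum total.
Stratum 1 (≤ High school): n = 511; a·d/n = 18·149/511 = 5.2485; b·c/n = 292·52/511 = 29.7143
Stratum 2 (Some college): n = 474; a·d/n = 63·119/474 = 15.8165; b·c/n = 145·147/474 = 44.9684
Stratum 3 (≥ Bachelor's): n = 401; a·d/n = 4·244/401 = 2.4339; b·c/n = 143·10/401 = 3.5661
OR_MH = (5.2485 + 15.8165 + 2.4339) / (29.7143 + 44.9684 + 3.5661) = 23.4989 / 78.2487 = 0.30031

0.30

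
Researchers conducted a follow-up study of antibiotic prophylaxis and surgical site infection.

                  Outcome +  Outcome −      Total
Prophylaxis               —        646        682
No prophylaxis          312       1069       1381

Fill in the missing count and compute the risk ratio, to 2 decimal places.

The missing cell is in the exposed row: 682 − 646 = 36.
So a = 36, b = 646, c = 312, d = 1069.
RR = [a/(a+b)] / [c/(c+d)] = (36/682) / (312/1381) = 0.05279/0.22592 = 0.23365

0.23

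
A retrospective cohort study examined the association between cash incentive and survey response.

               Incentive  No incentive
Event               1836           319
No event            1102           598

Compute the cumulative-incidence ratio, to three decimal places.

Reading the table with exposure as columns: a = 1836 (Incentive, case), b = 1102 (Incentive, non-case), c = 319 (No incentive, case), d = 598.
Risk in exposed = 1836/2938 = 0.62491; risk in unexposed = 319/917 = 0.34787.
RR = 0.62491 / 0.34787 = 1.79639
The risk among the exposed is 1.80 times that among the unexposed.

1.796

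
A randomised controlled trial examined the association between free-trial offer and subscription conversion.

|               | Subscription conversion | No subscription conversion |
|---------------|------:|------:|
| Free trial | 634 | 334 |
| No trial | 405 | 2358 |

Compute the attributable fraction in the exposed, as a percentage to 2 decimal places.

Cells: a = 634, b = 334, c = 405, d = 2358.
Risk in exposed = 634/968 = 0.65496; risk in unexposed = 405/2763 = 0.14658.
RR = 0.65496/0.14658 = 4.46827
AR% = (RR − 1)/RR × 100 = (4.46827 − 1)/4.46827 × 100 = 77.6200%

77.62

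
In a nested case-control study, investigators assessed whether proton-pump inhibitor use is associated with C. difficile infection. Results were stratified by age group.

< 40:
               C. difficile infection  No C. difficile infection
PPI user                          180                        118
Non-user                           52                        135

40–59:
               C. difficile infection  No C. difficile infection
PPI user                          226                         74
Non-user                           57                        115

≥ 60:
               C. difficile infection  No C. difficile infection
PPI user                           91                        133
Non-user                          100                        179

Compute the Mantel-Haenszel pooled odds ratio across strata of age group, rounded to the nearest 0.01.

OR_MH = Σ(aᵢdᵢ/nᵢ) / Σ(bᵢcᵢ/nᵢ), where nᵢ is the stratum total.
Stratum 1 (< 40): n = 485; a·d/n = 180·135/485 = 50.1031; b·c/n = 118·52/485 = 12.6515
Stratum 2 (40–59): n = 472; a·d/n = 226·115/472 = 55.0636; b·c/n = 74·57/472 = 8.9364
Stratum 3 (≥ 60): n = 503; a·d/n = 91·179/503 = 32.3837; b·c/n = 133·100/503 = 26.4414
OR_MH = (50.1031 + 55.0636 + 32.3837) / (12.6515 + 8.9364 + 26.4414) = 137.5503 / 48.0293 = 2.86388

2.86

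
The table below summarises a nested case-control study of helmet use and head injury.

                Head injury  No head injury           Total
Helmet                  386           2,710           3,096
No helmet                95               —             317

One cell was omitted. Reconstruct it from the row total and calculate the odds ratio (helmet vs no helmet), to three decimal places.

0.333

The missing cell is in the unexposed row: 317 − 95 = 222.
So a = 386, b = 2710, c = 95, d = 222.
OR = (a·d)/(b·c) = (386 × 222) / (2710 × 95) = 85692 / 257450 = 0.33285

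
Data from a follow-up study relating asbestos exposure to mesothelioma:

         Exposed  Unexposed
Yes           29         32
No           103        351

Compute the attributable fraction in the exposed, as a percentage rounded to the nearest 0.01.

61.97

Reading the table with exposure as columns: a = 29 (Exposed, case), b = 103 (Exposed, non-case), c = 32 (Unexposed, case), d = 351.
Risk in exposed = 29/132 = 0.21970; risk in unexposed = 32/383 = 0.08355.
RR = 0.21970/0.08355 = 2.62950
AR% = (RR − 1)/RR × 100 = (2.62950 − 1)/2.62950 × 100 = 61.9699%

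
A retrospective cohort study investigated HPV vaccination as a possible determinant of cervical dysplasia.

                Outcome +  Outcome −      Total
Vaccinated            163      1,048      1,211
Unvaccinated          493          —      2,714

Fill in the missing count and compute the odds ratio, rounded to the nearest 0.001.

0.701

The missing cell is in the unexposed row: 2714 − 493 = 2221.
So a = 163, b = 1048, c = 493, d = 2221.
OR = (a·d)/(b·c) = (163 × 2221) / (1048 × 493) = 362023 / 516664 = 0.70069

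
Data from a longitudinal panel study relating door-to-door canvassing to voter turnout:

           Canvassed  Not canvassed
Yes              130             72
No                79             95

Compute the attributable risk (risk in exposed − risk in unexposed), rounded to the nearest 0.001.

Reading the table with exposure as columns: a = 130 (Canvassed, case), b = 79 (Canvassed, non-case), c = 72 (Not canvassed, case), d = 95.
Risk in exposed = 130/209 = 0.622010; risk in unexposed = 72/167 = 0.431138.
Risk difference = 0.622010 − 0.431138 = 0.190872

0.191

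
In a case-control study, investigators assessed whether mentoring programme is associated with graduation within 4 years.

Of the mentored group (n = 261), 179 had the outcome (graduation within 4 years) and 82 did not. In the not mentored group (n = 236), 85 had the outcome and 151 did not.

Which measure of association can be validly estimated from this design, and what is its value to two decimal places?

From the description: a = 179, b = 82, c = 85, d = 151.
This is a case-control study: participants were sampled on outcome status, so risks in the source population cannot be estimated directly — relative risk is not valid here. The odds ratio is the appropriate measure.
OR = (a·d)/(b·c) = (179 × 151) / (82 × 85) = 27029 / 6970 = 3.87791

3.88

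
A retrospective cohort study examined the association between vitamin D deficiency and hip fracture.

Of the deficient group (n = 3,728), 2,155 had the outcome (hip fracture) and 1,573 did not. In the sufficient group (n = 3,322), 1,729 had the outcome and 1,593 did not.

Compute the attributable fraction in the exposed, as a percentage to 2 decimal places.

From the description: a = 2155, b = 1573, c = 1729, d = 1593.
Risk in exposed = 2155/3728 = 0.57806; risk in unexposed = 1729/3322 = 0.52047.
RR = 0.57806/0.52047 = 1.11065
AR% = (RR − 1)/RR × 100 = (1.11065 − 1)/1.11065 × 100 = 9.9624%

9.96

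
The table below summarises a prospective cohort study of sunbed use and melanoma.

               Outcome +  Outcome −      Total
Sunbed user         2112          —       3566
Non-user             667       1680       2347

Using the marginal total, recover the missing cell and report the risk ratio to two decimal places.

The missing cell is in the exposed row: 3566 − 2112 = 1454.
So a = 2112, b = 1454, c = 667, d = 1680.
RR = [a/(a+b)] / [c/(c+d)] = (2112/3566) / (667/2347) = 0.59226/0.28419 = 2.08401

2.08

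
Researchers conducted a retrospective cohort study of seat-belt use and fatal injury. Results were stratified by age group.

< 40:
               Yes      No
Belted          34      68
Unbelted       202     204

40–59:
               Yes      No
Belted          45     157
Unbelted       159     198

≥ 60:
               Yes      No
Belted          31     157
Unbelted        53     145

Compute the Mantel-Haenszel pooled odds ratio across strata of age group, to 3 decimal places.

0.442

OR_MH = Σ(aᵢdᵢ/nᵢ) / Σ(bᵢcᵢ/nᵢ), where nᵢ is the stratum total.
Stratum 1 (< 40): n = 508; a·d/n = 34·204/508 = 13.6535; b·c/n = 68·202/508 = 27.0394
Stratum 2 (40–59): n = 559; a·d/n = 45·198/559 = 15.9392; b·c/n = 157·159/559 = 44.6565
Stratum 3 (≥ 60): n = 386; a·d/n = 31·145/386 = 11.6451; b·c/n = 157·53/386 = 21.5570
OR_MH = (13.6535 + 15.9392 + 11.6451) / (27.0394 + 44.6565 + 21.5570) = 41.2378 / 93.2529 = 0.44221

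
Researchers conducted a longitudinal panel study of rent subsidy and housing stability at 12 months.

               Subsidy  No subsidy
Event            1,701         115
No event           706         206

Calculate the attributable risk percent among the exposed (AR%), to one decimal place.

49.3

Reading the table with exposure as columns: a = 1701 (Subsidy, case), b = 706 (Subsidy, non-case), c = 115 (No subsidy, case), d = 206.
Risk in exposed = 1701/2407 = 0.70669; risk in unexposed = 115/321 = 0.35826.
RR = 0.70669/0.35826 = 1.97258
AR% = (RR − 1)/RR × 100 = (1.97258 − 1)/1.97258 × 100 = 49.3051%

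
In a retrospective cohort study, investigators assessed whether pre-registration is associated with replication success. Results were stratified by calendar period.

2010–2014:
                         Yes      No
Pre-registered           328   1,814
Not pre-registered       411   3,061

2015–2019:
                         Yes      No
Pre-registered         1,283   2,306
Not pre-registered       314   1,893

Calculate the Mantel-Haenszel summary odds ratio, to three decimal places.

OR_MH = Σ(aᵢdᵢ/nᵢ) / Σ(bᵢcᵢ/nᵢ), where nᵢ is the stratum total.
Stratum 1 (2010–2014): n = 5614; a·d/n = 328·3061/5614 = 178.8400; b·c/n = 1814·411/5614 = 132.8026
Stratum 2 (2015–2019): n = 5796; a·d/n = 1283·1893/5796 = 419.0336; b·c/n = 2306·314/5796 = 124.9282
OR_MH = (178.8400 + 419.0336) / (132.8026 + 124.9282) = 597.8737 / 257.7309 = 2.31976

2.320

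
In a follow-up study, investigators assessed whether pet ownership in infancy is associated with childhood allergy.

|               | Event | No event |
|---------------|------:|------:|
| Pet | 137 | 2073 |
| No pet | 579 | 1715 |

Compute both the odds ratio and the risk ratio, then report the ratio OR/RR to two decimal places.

Cells: a = 137, b = 2073, c = 579, d = 1715.
OR = (137·1715)/(2073·579) = 234955/1200267 = 0.19575
Risk in exposed = 137/2210 = 0.06199; risk in unexposed = 579/2294 = 0.25240; RR = 0.24561
OR/RR = 0.19575 / 0.24561 = 0.79701
The outcome is not rare, so the OR lies further from 1 than the RR.

0.80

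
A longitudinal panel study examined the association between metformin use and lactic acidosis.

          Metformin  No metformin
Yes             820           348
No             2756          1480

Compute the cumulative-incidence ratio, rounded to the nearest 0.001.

Reading the table with exposure as columns: a = 820 (Metformin, case), b = 2756 (Metformin, non-case), c = 348 (No metformin, case), d = 1480.
Risk in exposed = 820/3576 = 0.22931; risk in unexposed = 348/1828 = 0.19037.
RR = 0.22931 / 0.19037 = 1.20452
The risk among the exposed is 1.20 times that among the unexposed.

1.205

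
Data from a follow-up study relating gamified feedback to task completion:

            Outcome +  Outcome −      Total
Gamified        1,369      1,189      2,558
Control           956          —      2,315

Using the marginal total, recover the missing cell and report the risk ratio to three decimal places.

1.296

The missing cell is in the unexposed row: 2315 − 956 = 1359.
So a = 1369, b = 1189, c = 956, d = 1359.
RR = [a/(a+b)] / [c/(c+d)] = (1369/2558) / (956/2315) = 0.53518/0.41296 = 1.29597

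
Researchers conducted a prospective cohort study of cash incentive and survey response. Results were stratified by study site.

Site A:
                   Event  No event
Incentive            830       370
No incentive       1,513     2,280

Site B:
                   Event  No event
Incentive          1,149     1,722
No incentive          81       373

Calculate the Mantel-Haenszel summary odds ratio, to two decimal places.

OR_MH = Σ(aᵢdᵢ/nᵢ) / Σ(bᵢcᵢ/nᵢ), where nᵢ is the stratum total.
Stratum 1 (Site A): n = 4993; a·d/n = 830·2280/4993 = 379.0106; b·c/n = 370·1513/4993 = 112.1190
Stratum 2 (Site B): n = 3325; a·d/n = 1149·373/3325 = 128.8953; b·c/n = 1722·81/3325 = 41.9495
OR_MH = (379.0106 + 128.8953) / (112.1190 + 41.9495) = 507.9060 / 154.0684 = 3.29663

3.30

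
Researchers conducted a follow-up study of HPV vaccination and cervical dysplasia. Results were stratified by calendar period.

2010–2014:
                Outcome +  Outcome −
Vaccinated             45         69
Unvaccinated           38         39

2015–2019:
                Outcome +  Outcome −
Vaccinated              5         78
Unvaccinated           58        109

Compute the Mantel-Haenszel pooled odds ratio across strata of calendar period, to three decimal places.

OR_MH = Σ(aᵢdᵢ/nᵢ) / Σ(bᵢcᵢ/nᵢ), where nᵢ is the stratum total.
Stratum 1 (2010–2014): n = 191; a·d/n = 45·39/191 = 9.1885; b·c/n = 69·38/191 = 13.7277
Stratum 2 (2015–2019): n = 250; a·d/n = 5·109/250 = 2.1800; b·c/n = 78·58/250 = 18.0960
OR_MH = (9.1885 + 2.1800) / (13.7277 + 18.0960) = 11.3685 / 31.8237 = 0.35723

0.357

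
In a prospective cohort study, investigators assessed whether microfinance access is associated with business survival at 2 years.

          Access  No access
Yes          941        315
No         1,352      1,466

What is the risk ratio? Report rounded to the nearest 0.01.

2.32

Reading the table with exposure as columns: a = 941 (Access, case), b = 1352 (Access, non-case), c = 315 (No access, case), d = 1466.
Risk in exposed = 941/2293 = 0.41038; risk in unexposed = 315/1781 = 0.17687.
RR = 0.41038 / 0.17687 = 2.32027
The risk among the exposed is 2.32 times that among the unexposed.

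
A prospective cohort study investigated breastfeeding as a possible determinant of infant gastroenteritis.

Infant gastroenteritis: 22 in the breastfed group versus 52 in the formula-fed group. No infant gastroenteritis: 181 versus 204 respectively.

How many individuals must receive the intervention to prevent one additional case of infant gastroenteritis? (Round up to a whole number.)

Risk in treated group = 22/203 = 0.10837; risk in control = 52/256 = 0.20312.
Absolute risk reduction = 0.20312 − 0.10837 = 0.09475
NNT = 1 / ARR = 1 / 0.09475 = 10.554 → round up → 11

11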